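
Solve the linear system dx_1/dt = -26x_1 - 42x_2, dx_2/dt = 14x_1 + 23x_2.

x_1(t) = 2c_1e^(-5t) - 3c_2e^(2t), x_2(t) = -c_1e^(-5t) + 2c_2e^(2t)

Coefficient matrix A = [[-26, -42], [14, 23]].
Characteristic polynomial det(A - λI) = λ^2 + 3λ - 10 = 0.
Eigenvalues λ = -5, 2.
For λ=-5: (A-λI) row 1 is [-21, -42], so an eigenvector is (2, -1).
For λ=2: (A-λI) row 1 is [-28, -42], so an eigenvector is (-3, 2).
General solution: c_1e^(-5t)(2,-1) + c_2e^(2t)(-3,2).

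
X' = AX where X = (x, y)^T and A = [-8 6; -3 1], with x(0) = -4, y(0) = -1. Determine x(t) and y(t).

x(t) = 2e^(-2t) - 6e^(-5t), y(t) = 2e^(-2t) - 3e^(-5t)

Coefficient matrix A = [[-8, 6], [-3, 1]].
Characteristic polynomial det(A - λI) = λ^2 + 7λ + 10 = 0.
Eigenvalues λ = -5, -2.
For λ=-5: (A-λI) row 1 is [-3, 6], so an eigenvector is (2, 1).
For λ=-2: (A-λI) row 1 is [-6, 6], so an eigenvector is (-1, -1).
General solution: C_1e^(-5t)(2,1) + C_2e^(-2t)(-1,-1).
Applying x(0)=-4, y(0)=-1 gives C_1=-3, C_2=-2.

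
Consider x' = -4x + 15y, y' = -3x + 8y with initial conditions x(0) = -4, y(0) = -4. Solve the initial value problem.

x(t) = -12e^(2t)sin(3t) - 4e^(2t)cos(3t), y(t) = -4e^(2t)sin(3t) - 4e^(2t)cos(3t)

Coefficient matrix A = [[-4, 15], [-3, 8]].
Characteristic polynomial det(A - λI) = λ^2 - 4λ + 13 = 0.
Eigenvalues λ = 2 ± 3i (complex conjugate pair).
For λ=2+3i: an eigenvector is (-2,-1) - i(-1,0) = (-2 + i, -1).
A real fundamental pair from Re and Im of e^((2+3i)t)v: X_1 = e^(2t)(cos(3t)·(-2,-1) + sin(3t)·(-1,0)), X_2 = e^(2t)(sin(3t)·(-2,-1) - cos(3t)·(-1,0)).
General solution: K_1X_1 + K_2X_2.
Applying x(0)=-4, y(0)=-4 gives K_1=4, K_2=4.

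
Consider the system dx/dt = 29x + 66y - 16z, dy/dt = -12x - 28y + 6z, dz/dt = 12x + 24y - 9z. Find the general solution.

Coefficient matrix A = [[29, 66, -16], [-12, -28, 6], [12, 24, -9]].
det(A - λI) = 0 gives eigenvalues λ = -1, -4, -3.
For λ=-1: eigenvector (-6,2,-3).
For λ=-4: eigenvector (-2,1,0).
For λ=-3: eigenvector (1,0,2).
General solution: K_1e^(-t)(-6,2,-3) + K_2e^(-4t)(-2,1,0) + K_3e^(-3t)(1,0,2).

x(t) = -6K_1e^(-t) - 2K_2e^(-4t) + K_3e^(-3t), y(t) = 2K_1e^(-t) + K_2e^(-4t), z(t) = -3K_1e^(-t) + 2K_3e^(-3t)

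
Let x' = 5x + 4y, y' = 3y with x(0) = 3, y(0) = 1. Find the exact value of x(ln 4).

A = [[5,4],[0,3]]; eigenvalues λ = 5, 3.
Eigenvectors: (-1,0) for λ=5, (-2,1) for λ=3.
From the initial condition, c_1 = -5, c_2 = 1.
x(ln 4) = (-5)(4^5)(-1) + (1)(4^3)(-2) = 4992.

4992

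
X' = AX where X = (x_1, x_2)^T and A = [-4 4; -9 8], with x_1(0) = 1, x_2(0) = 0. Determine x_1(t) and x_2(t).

Coefficient matrix A = [[-4, 4], [-9, 8]].
Characteristic polynomial det(A - λI) = λ^2 - 4λ + 4 = 0.
Single eigenvalue λ = 2 with algebraic multiplicity 2.
Eigenvector v = (-2,-3); generalized eigenvector w with (A-λI)w=v is (-1,-2).
General solution: e^(2t)[K_1·v + K_2·(t·v + w)].
Applying x_1(0)=1, x_2(0)=0 gives K_1=-2, K_2=3.

x_1(t) = -6te^(2t) + e^(2t), x_2(t) = -9te^(2t)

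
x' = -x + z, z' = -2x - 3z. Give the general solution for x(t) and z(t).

x(t) = -c_1e^(-2t)cos(t) - c_2e^(-2t)sin(t), z(t) = c_1e^(-2t)sin(t) + c_1e^(-2t)cos(t) + c_2e^(-2t)sin(t) - c_2e^(-2t)cos(t)

Coefficient matrix A = [[-1, 1], [-2, -3]].
Characteristic polynomial det(A - λI) = λ^2 + 4λ + 5 = 0.
Eigenvalues λ = -2 ± i (complex conjugate pair).
For λ=-2+i: an eigenvector is (-1,1) - i(0,1) = (-1, 1 - i).
A real fundamental pair from Re and Im of e^((-2+i)t)v: X_1 = e^(-2t)(cos(t)·(-1,1) + sin(t)·(0,1)), X_2 = e^(-2t)(sin(t)·(-1,1) - cos(t)·(0,1)).
General solution: c_1X_1 + c_2X_2.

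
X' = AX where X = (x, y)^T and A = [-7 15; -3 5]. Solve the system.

Coefficient matrix A = [[-7, 15], [-3, 5]].
Characteristic polynomial det(A - λI) = λ^2 + 2λ + 10 = 0.
Eigenvalues λ = -1 ± 3i (complex conjugate pair).
For λ=-1+3i: an eigenvector is (2,1) - i(1,0) = (2 - i, 1).
A real fundamental pair from Re and Im of e^((-1+3i)t)v: X_1 = e^(-t)(cos(3t)·(2,1) + sin(3t)·(1,0)), X_2 = e^(-t)(sin(3t)·(2,1) - cos(3t)·(1,0)).
General solution: C_1X_1 + C_2X_2.

x(t) = C_1e^(-t)sin(3t) + 2C_1e^(-t)cos(3t) + 2C_2e^(-t)sin(3t) - C_2e^(-t)cos(3t), y(t) = C_1e^(-t)cos(3t) + C_2e^(-t)sin(3t)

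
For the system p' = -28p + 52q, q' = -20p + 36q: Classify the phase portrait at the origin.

unstable spiral

A = [[-28,52],[-20,36]]; det(A-λI) = λ^2 - 8λ + 32.
λ = 4 ± 4i: positive real part.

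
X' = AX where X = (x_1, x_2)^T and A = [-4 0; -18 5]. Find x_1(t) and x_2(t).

x_1(t) = -K_1e^(-4t), x_2(t) = -2K_1e^(-4t) - K_2e^(5t)

Coefficient matrix A = [[-4, 0], [-18, 5]].
Characteristic polynomial det(A - λI) = λ^2 - λ - 20 = 0.
Eigenvalues λ = -4, 5.
For λ=-4: (A-λI) row 2 is [-18, 9], so an eigenvector is (-1, -2).
For λ=5: (A-λI) row 1 is [-9, 0], so an eigenvector is (0, -1).
General solution: K_1e^(-4t)(-1,-2) + K_2e^(5t)(0,-1).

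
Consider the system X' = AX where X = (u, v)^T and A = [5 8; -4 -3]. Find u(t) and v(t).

u(t) = K_1e^(t)sin(4t) - K_1e^(t)cos(4t) - K_2e^(t)sin(4t) - K_2e^(t)cos(4t), v(t) = K_1e^(t)cos(4t) + K_2e^(t)sin(4t)

Coefficient matrix A = [[5, 8], [-4, -3]].
Characteristic polynomial det(A - λI) = λ^2 - 2λ + 17 = 0.
Eigenvalues λ = 1 ± 4i (complex conjugate pair).
For λ=1+4i: an eigenvector is (-1,1) - i(1,0) = (-1 - i, 1).
A real fundamental pair from Re and Im of e^((1+4i)t)v: X_1 = e^(t)(cos(4t)·(-1,1) + sin(4t)·(1,0)), X_2 = e^(t)(sin(4t)·(-1,1) - cos(4t)·(1,0)).
General solution: K_1X_1 + K_2X_2.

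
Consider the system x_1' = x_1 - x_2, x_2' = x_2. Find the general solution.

x_1(t) = -C_1e^(t) - C_2te^(t) + 3C_2e^(t), x_2(t) = C_2e^(t)

Coefficient matrix A = [[1, -1], [0, 1]].
Characteristic polynomial det(A - λI) = λ^2 - 2λ + 1 = 0.
Single eigenvalue λ = 1 with algebraic multiplicity 2.
Eigenvector v = (-1,0); generalized eigenvector w with (A-λI)w=v is (3,1).
General solution: e^(t)[C_1·v + C_2·(t·v + w)].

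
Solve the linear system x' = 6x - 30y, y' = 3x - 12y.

x(t) = c_1e^(-3t)sin(3t) - 3c_1e^(-3t)cos(3t) - 3c_2e^(-3t)sin(3t) - c_2e^(-3t)cos(3t), y(t) = -c_1e^(-3t)cos(3t) - c_2e^(-3t)sin(3t)

Coefficient matrix A = [[6, -30], [3, -12]].
Characteristic polynomial det(A - λI) = λ^2 + 6λ + 18 = 0.
Eigenvalues λ = -3 ± 3i (complex conjugate pair).
For λ=-3+3i: an eigenvector is (-3,-1) - i(1,0) = (-3 - i, -1).
A real fundamental pair from Re and Im of e^((-3+3i)t)v: X_1 = e^(-3t)(cos(3t)·(-3,-1) + sin(3t)·(1,0)), X_2 = e^(-3t)(sin(3t)·(-3,-1) - cos(3t)·(1,0)).
General solution: c_1X_1 + c_2X_2.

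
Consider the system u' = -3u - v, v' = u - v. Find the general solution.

u(t) = -K_1e^(-2t) - K_2te^(-2t) - 2K_2e^(-2t), v(t) = K_1e^(-2t) + K_2te^(-2t) + 3K_2e^(-2t)

Coefficient matrix A = [[-3, -1], [1, -1]].
Characteristic polynomial det(A - λI) = λ^2 + 4λ + 4 = 0.
Single eigenvalue λ = -2 with algebraic multiplicity 2.
Eigenvector v = (-1,1); generalized eigenvector w with (A-λI)w=v is (-2,3).
General solution: e^(-2t)[K_1·v + K_2·(t·v + w)].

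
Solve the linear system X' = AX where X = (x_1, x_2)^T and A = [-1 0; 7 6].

x_1(t) = -c_1e^(-t), x_2(t) = c_1e^(-t) - c_2e^(6t)

Coefficient matrix A = [[-1, 0], [7, 6]].
Characteristic polynomial det(A - λI) = λ^2 - 5λ - 6 = 0.
Eigenvalues λ = -1, 6.
For λ=-1: (A-λI) row 2 is [7, 7], so an eigenvector is (-1, 1).
For λ=6: (A-λI) row 1 is [-7, 0], so an eigenvector is (0, -1).
General solution: c_1e^(-t)(-1,1) + c_2e^(6t)(0,-1).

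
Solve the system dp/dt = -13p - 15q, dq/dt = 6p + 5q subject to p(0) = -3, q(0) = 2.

p(t) = -e^(-4t)sin(3t) - 3e^(-4t)cos(3t), q(t) = 2e^(-4t)cos(3t)

Coefficient matrix A = [[-13, -15], [6, 5]].
Characteristic polynomial det(A - λI) = λ^2 + 8λ + 25 = 0.
Eigenvalues λ = -4 ± 3i (complex conjugate pair).
For λ=-4+3i: an eigenvector is (-2,1) - i(1,-1) = (-2 - i, 1 + i).
A real fundamental pair from Re and Im of e^((-4+3i)t)v: X_1 = e^(-4t)(cos(3t)·(-2,1) + sin(3t)·(1,-1)), X_2 = e^(-4t)(sin(3t)·(-2,1) - cos(3t)·(1,-1)).
General solution: C_1X_1 + C_2X_2.
Applying p(0)=-3, q(0)=2 gives C_1=1, C_2=1.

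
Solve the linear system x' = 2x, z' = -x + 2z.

x(t) = -c_2e^(2t), z(t) = c_1e^(2t) + c_2te^(2t) + 2c_2e^(2t)

Coefficient matrix A = [[2, 0], [-1, 2]].
Characteristic polynomial det(A - λI) = λ^2 - 4λ + 4 = 0.
Single eigenvalue λ = 2 with algebraic multiplicity 2.
Eigenvector v = (0,1); generalized eigenvector w with (A-λI)w=v is (-1,2).
General solution: e^(2t)[c_1·v + c_2·(t·v + w)].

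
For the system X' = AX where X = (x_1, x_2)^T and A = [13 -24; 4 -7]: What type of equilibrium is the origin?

A = [[13,-24],[4,-7]]; det(A-λI) = λ^2 - 6λ + 5.
λ = 1, 5: both positive.

unstable node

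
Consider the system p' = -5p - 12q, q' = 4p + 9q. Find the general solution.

p(t) = -2K_1e^(t) + 3K_2e^(3t), q(t) = K_1e^(t) - 2K_2e^(3t)

Coefficient matrix A = [[-5, -12], [4, 9]].
Characteristic polynomial det(A - λI) = λ^2 - 4λ + 3 = 0.
Eigenvalues λ = 1, 3.
For λ=1: (A-λI) row 1 is [-6, -12], so an eigenvector is (-2, 1).
For λ=3: (A-λI) row 1 is [-8, -12], so an eigenvector is (3, -2).
General solution: K_1e^(t)(-2,1) + K_2e^(3t)(3,-2).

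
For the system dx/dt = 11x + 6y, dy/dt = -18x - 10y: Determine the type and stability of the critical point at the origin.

saddle

A = [[11,6],[-18,-10]]; det(A-λI) = λ^2 - λ - 2.
λ = -1, 2: opposite signs.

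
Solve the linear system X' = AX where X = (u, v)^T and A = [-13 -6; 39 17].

u(t) = -C_1e^(2t)sin(3t) + C_1e^(2t)cos(3t) + C_2e^(2t)sin(3t) + C_2e^(2t)cos(3t), v(t) = 3C_1e^(2t)sin(3t) - 2C_1e^(2t)cos(3t) - 2C_2e^(2t)sin(3t) - 3C_2e^(2t)cos(3t)

Coefficient matrix A = [[-13, -6], [39, 17]].
Characteristic polynomial det(A - λI) = λ^2 - 4λ + 13 = 0.
Eigenvalues λ = 2 ± 3i (complex conjugate pair).
For λ=2+3i: an eigenvector is (1,-2) - i(-1,3) = (1 + i, -2 - 3i).
A real fundamental pair from Re and Im of e^((2+3i)t)v: X_1 = e^(2t)(cos(3t)·(1,-2) + sin(3t)·(-1,3)), X_2 = e^(2t)(sin(3t)·(1,-2) - cos(3t)·(-1,3)).
General solution: C_1X_1 + C_2X_2.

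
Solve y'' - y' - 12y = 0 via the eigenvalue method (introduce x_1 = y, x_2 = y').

y(t) = C_1e^(4t) + C_2e^(-3t)

Let x_1 = y, x_2 = y'. Then x_1' = x_2 and x_2' = 12x_1 + x_2.
A = [[0,1],[12,1]]; det(A-λI) = λ^2 - λ - 12.
Eigenvalues λ = 4, -3 with eigenvectors (1,4), (1,-3).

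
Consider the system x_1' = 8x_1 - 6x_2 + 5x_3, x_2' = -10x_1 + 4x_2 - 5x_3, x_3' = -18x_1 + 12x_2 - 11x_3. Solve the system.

x_1(t) = -K_1e^(4t) + K_2e^(-2t) - K_3e^(-t), x_2(t) = K_1e^(4t) + K_3e^(-t), x_3(t) = 2K_1e^(4t) - 2K_2e^(-2t) + 3K_3e^(-t)

Coefficient matrix A = [[8, -6, 5], [-10, 4, -5], [-18, 12, -11]].
det(A - λI) = 0 gives eigenvalues λ = 4, -2, -1.
For λ=4: eigenvector (-1,1,2).
For λ=-2: eigenvector (1,0,-2).
For λ=-1: eigenvector (-1,1,3).
General solution: K_1e^(4t)(-1,1,2) + K_2e^(-2t)(1,0,-2) + K_3e^(-t)(-1,1,3).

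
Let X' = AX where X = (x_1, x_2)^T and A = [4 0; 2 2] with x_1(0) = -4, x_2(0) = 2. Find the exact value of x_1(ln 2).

A = [[4,0],[2,2]]; eigenvalues λ = 4, 2.
Eigenvectors: (-1,-1) for λ=4, (0,1) for λ=2.
From the initial condition, c_1 = 4, c_2 = 6.
x_1(ln 2) = (4)(2^4)(-1) + (6)(2^2)(0) = -64.

-64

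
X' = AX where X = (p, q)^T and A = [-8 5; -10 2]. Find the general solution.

Coefficient matrix A = [[-8, 5], [-10, 2]].
Characteristic polynomial det(A - λI) = λ^2 + 6λ + 34 = 0.
Eigenvalues λ = -3 ± 5i (complex conjugate pair).
For λ=-3+5i: an eigenvector is (-1,-1) - i(0,1) = (-1, -1 - i).
A real fundamental pair from Re and Im of e^((-3+5i)t)v: X_1 = e^(-3t)(cos(5t)·(-1,-1) + sin(5t)·(0,1)), X_2 = e^(-3t)(sin(5t)·(-1,-1) - cos(5t)·(0,1)).
General solution: c_1X_1 + c_2X_2.

p(t) = -c_1e^(-3t)cos(5t) - c_2e^(-3t)sin(5t), q(t) = c_1e^(-3t)sin(5t) - c_1e^(-3t)cos(5t) - c_2e^(-3t)sin(5t) - c_2e^(-3t)cos(5t)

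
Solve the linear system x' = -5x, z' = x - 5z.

Coefficient matrix A = [[-5, 0], [1, -5]].
Characteristic polynomial det(A - λI) = λ^2 + 10λ + 25 = 0.
Single eigenvalue λ = -5 with algebraic multiplicity 2.
Eigenvector v = (0,-1); generalized eigenvector w with (A-λI)w=v is (-1,1).
General solution: e^(-5t)[C_1·v + C_2·(t·v + w)].

x(t) = -C_2e^(-5t), z(t) = -C_1e^(-5t) - C_2te^(-5t) + C_2e^(-5t)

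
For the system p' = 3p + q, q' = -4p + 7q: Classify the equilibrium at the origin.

A = [[3,1],[-4,7]]; det(A-λI) = λ^2 - 10λ + 25.
repeated λ = 5 with a single eigenvector.

unstable improper node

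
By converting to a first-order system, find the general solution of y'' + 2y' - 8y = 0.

y(t) = c_1e^(2t) + c_2e^(-4t)

Let x_1 = y, x_2 = y'. Then x_1' = x_2 and x_2' = 8x_1 - 2x_2.
A = [[0,1],[8,-2]]; det(A-λI) = λ^2 + 2λ - 8.
Eigenvalues λ = 2, -4 with eigenvectors (1,2), (1,-4).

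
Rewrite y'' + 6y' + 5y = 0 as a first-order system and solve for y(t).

Let x_1 = y, x_2 = y'. Then x_1' = x_2 and x_2' = -5x_1 - 6x_2.
A = [[0,1],[-5,-6]]; det(A-λI) = λ^2 + 6λ + 5.
Eigenvalues λ = -1, -5 with eigenvectors (1,-1), (1,-5).

y(t) = c_1e^(-t) + c_2e^(-5t)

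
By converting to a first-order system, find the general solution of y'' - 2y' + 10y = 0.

y(t) = C_1e^(t)cos(3t) + C_2e^(t)sin(3t)

Let x_1 = y, x_2 = y'. Then x_1' = x_2 and x_2' = -10x_1 + 2x_2.
A = [[0,1],[-10,2]]; det(A-λI) = λ^2 - 2λ + 10.
Eigenvalues λ = 1 ± 3i.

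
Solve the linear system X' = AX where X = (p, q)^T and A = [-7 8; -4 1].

Coefficient matrix A = [[-7, 8], [-4, 1]].
Characteristic polynomial det(A - λI) = λ^2 + 6λ + 25 = 0.
Eigenvalues λ = -3 ± 4i (complex conjugate pair).
For λ=-3+4i: an eigenvector is (-1,0) - i(1,1) = (-1 - i, 0 - i).
A real fundamental pair from Re and Im of e^((-3+4i)t)v: X_1 = e^(-3t)(cos(4t)·(-1,0) + sin(4t)·(1,1)), X_2 = e^(-3t)(sin(4t)·(-1,0) - cos(4t)·(1,1)).
General solution: C_1X_1 + C_2X_2.

p(t) = C_1e^(-3t)sin(4t) - C_1e^(-3t)cos(4t) - C_2e^(-3t)sin(4t) - C_2e^(-3t)cos(4t), q(t) = C_1e^(-3t)sin(4t) - C_2e^(-3t)cos(4t)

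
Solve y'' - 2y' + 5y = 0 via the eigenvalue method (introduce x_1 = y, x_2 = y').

y(t) = C_1e^(t)cos(2t) + C_2e^(t)sin(2t)

Let x_1 = y, x_2 = y'. Then x_1' = x_2 and x_2' = -5x_1 + 2x_2.
A = [[0,1],[-5,2]]; det(A-λI) = λ^2 - 2λ + 5.
Eigenvalues λ = 1 ± 2i.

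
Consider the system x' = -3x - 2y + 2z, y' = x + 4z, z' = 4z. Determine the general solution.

x(t) = K_1e^(-t) + 2K_2e^(-2t), y(t) = -K_1e^(-t) - K_2e^(-2t) + K_3e^(4t), z(t) = K_3e^(4t)

Coefficient matrix A = [[-3, -2, 2], [1, 0, 4], [0, 0, 4]].
det(A - λI) = 0 gives eigenvalues λ = -1, -2, 4.
For λ=-1: eigenvector (1,-1,0).
For λ=-2: eigenvector (2,-1,0).
For λ=4: eigenvector (0,1,1).
General solution: K_1e^(-t)(1,-1,0) + K_2e^(-2t)(2,-1,0) + K_3e^(4t)(0,1,1).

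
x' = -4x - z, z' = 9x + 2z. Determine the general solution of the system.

Coefficient matrix A = [[-4, -1], [9, 2]].
Characteristic polynomial det(A - λI) = λ^2 + 2λ + 1 = 0.
Single eigenvalue λ = -1 with algebraic multiplicity 2.
Eigenvector v = (-1,3); generalized eigenvector w with (A-λI)w=v is (0,1).
General solution: e^(-t)[K_1·v + K_2·(t·v + w)].

x(t) = -K_1e^(-t) - K_2te^(-t), z(t) = 3K_1e^(-t) + 3K_2te^(-t) + K_2e^(-t)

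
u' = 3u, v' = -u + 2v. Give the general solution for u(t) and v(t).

Coefficient matrix A = [[3, 0], [-1, 2]].
Characteristic polynomial det(A - λI) = λ^2 - 5λ + 6 = 0.
Eigenvalues λ = 3, 2.
For λ=3: (A-λI) row 2 is [-1, -1], so an eigenvector is (1, -1).
For λ=2: (A-λI) row 1 is [1, 0], so an eigenvector is (0, 1).
General solution: K_1e^(3t)(1,-1) + K_2e^(2t)(0,1).

u(t) = K_1e^(3t), v(t) = -K_1e^(3t) + K_2e^(2t)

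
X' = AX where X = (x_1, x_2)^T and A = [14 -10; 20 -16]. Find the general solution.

x_1(t) = -C_1e^(4t) - C_2e^(-6t), x_2(t) = -C_1e^(4t) - 2C_2e^(-6t)

Coefficient matrix A = [[14, -10], [20, -16]].
Characteristic polynomial det(A - λI) = λ^2 + 2λ - 24 = 0.
Eigenvalues λ = 4, -6.
For λ=4: (A-λI) row 1 is [10, -10], so an eigenvector is (-1, -1).
For λ=-6: (A-λI) row 1 is [20, -10], so an eigenvector is (-1, -2).
General solution: C_1e^(4t)(-1,-1) + C_2e^(-6t)(-1,-2).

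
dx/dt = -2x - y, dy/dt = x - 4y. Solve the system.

x(t) = C_1e^(-3t) + C_2te^(-3t) - 2C_2e^(-3t), y(t) = C_1e^(-3t) + C_2te^(-3t) - 3C_2e^(-3t)

Coefficient matrix A = [[-2, -1], [1, -4]].
Characteristic polynomial det(A - λI) = λ^2 + 6λ + 9 = 0.
Single eigenvalue λ = -3 with algebraic multiplicity 2.
Eigenvector v = (1,1); generalized eigenvector w with (A-λI)w=v is (-2,-3).
General solution: e^(-3t)[C_1·v + C_2·(t·v + w)].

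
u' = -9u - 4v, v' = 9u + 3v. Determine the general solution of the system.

u(t) = -2c_1e^(-3t) - 2c_2te^(-3t) - c_2e^(-3t), v(t) = 3c_1e^(-3t) + 3c_2te^(-3t) + 2c_2e^(-3t)

Coefficient matrix A = [[-9, -4], [9, 3]].
Characteristic polynomial det(A - λI) = λ^2 + 6λ + 9 = 0.
Single eigenvalue λ = -3 with algebraic multiplicity 2.
Eigenvector v = (-2,3); generalized eigenvector w with (A-λI)w=v is (-1,2).
General solution: e^(-3t)[c_1·v + c_2·(t·v + w)].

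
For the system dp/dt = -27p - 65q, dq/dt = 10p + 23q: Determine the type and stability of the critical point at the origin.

A = [[-27,-65],[10,23]]; det(A-λI) = λ^2 + 4λ + 29.
λ = -2 ± 5i: negative real part.

stable spiral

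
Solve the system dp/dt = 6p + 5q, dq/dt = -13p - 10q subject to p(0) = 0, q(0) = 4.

p(t) = 20e^(-2t)sin(t), q(t) = -32e^(-2t)sin(t) + 4e^(-2t)cos(t)

Coefficient matrix A = [[6, 5], [-13, -10]].
Characteristic polynomial det(A - λI) = λ^2 + 4λ + 5 = 0.
Eigenvalues λ = -2 ± i (complex conjugate pair).
For λ=-2+i: an eigenvector is (-1,2) - i(2,-3) = (-1 - 2i, 2 + 3i).
A real fundamental pair from Re and Im of e^((-2+i)t)v: X_1 = e^(-2t)(cos(t)·(-1,2) + sin(t)·(2,-3)), X_2 = e^(-2t)(sin(t)·(-1,2) - cos(t)·(2,-3)).
General solution: c_1X_1 + c_2X_2.
Applying p(0)=0, q(0)=4 gives c_1=8, c_2=-4.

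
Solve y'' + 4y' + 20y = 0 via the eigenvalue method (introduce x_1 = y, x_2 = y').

y(t) = K_1e^(-2t)cos(4t) + K_2e^(-2t)sin(4t)

Let x_1 = y, x_2 = y'. Then x_1' = x_2 and x_2' = -20x_1 - 4x_2.
A = [[0,1],[-20,-4]]; det(A-λI) = λ^2 + 4λ + 20.
Eigenvalues λ = -2 ± 4i.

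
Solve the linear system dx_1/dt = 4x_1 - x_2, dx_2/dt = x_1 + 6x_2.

Coefficient matrix A = [[4, -1], [1, 6]].
Characteristic polynomial det(A - λI) = λ^2 - 10λ + 25 = 0.
Single eigenvalue λ = 5 with algebraic multiplicity 2.
Eigenvector v = (1,-1); generalized eigenvector w with (A-λI)w=v is (-1,0).
General solution: e^(5t)[K_1·v + K_2·(t·v + w)].

x_1(t) = K_1e^(5t) + K_2te^(5t) - K_2e^(5t), x_2(t) = -K_1e^(5t) - K_2te^(5t)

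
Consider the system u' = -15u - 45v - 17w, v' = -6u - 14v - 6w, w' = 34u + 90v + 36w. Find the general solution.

u(t) = -5c_1e^(t) + 3c_2e^(4t) + c_3e^(2t), v(t) = -2c_1e^(t) + c_2e^(4t), w(t) = 10c_1e^(t) - 6c_2e^(4t) - c_3e^(2t)

Coefficient matrix A = [[-15, -45, -17], [-6, -14, -6], [34, 90, 36]].
det(A - λI) = 0 gives eigenvalues λ = 1, 4, 2.
For λ=1: eigenvector (-5,-2,10).
For λ=4: eigenvector (3,1,-6).
For λ=2: eigenvector (1,0,-1).
General solution: c_1e^(t)(-5,-2,10) + c_2e^(4t)(3,1,-6) + c_3e^(2t)(1,0,-1).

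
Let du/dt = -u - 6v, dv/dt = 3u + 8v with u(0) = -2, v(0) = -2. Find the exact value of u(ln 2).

A = [[-1,-6],[3,8]]; eigenvalues λ = 5, 2.
Eigenvectors: (-1,1) for λ=5, (-2,1) for λ=2.
From the initial condition, c_1 = -6, c_2 = 4.
u(ln 2) = (-6)(2^5)(-1) + (4)(2^2)(-2) = 160.

160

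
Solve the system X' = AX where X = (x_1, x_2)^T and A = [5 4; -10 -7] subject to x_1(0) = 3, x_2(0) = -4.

Coefficient matrix A = [[5, 4], [-10, -7]].
Characteristic polynomial det(A - λI) = λ^2 + 2λ + 5 = 0.
Eigenvalues λ = -1 ± 2i (complex conjugate pair).
For λ=-1+2i: an eigenvector is (1,-1) - i(1,-2) = (1 - i, -1 + 2i).
A real fundamental pair from Re and Im of e^((-1+2i)t)v: X_1 = e^(-t)(cos(2t)·(1,-1) + sin(2t)·(1,-2)), X_2 = e^(-t)(sin(2t)·(1,-1) - cos(2t)·(1,-2)).
General solution: c_1X_1 + c_2X_2.
Applying x_1(0)=3, x_2(0)=-4 gives c_1=2, c_2=-1.

x_1(t) = e^(-t)sin(2t) + 3e^(-t)cos(2t), x_2(t) = -3e^(-t)sin(2t) - 4e^(-t)cos(2t)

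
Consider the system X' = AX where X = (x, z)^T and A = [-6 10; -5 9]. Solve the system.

x(t) = 2K_1e^(-t) - K_2e^(4t), z(t) = K_1e^(-t) - K_2e^(4t)

Coefficient matrix A = [[-6, 10], [-5, 9]].
Characteristic polynomial det(A - λI) = λ^2 - 3λ - 4 = 0.
Eigenvalues λ = -1, 4.
For λ=-1: (A-λI) row 1 is [-5, 10], so an eigenvector is (2, 1).
For λ=4: (A-λI) row 1 is [-10, 10], so an eigenvector is (-1, -1).
General solution: K_1e^(-t)(2,1) + K_2e^(4t)(-1,-1).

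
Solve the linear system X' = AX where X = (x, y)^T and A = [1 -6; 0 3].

Coefficient matrix A = [[1, -6], [0, 3]].
Characteristic polynomial det(A - λI) = λ^2 - 4λ + 3 = 0.
Eigenvalues λ = 1, 3.
For λ=1: (A-λI) row 1 is [0, -6], so an eigenvector is (-1, 0).
For λ=3: (A-λI) row 1 is [-2, -6], so an eigenvector is (3, -1).
General solution: K_1e^(t)(-1,0) + K_2e^(3t)(3,-1).

x(t) = -K_1e^(t) + 3K_2e^(3t), y(t) = -K_2e^(3t)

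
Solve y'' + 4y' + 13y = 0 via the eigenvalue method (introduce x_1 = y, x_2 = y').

y(t) = C_1e^(-2t)cos(3t) + C_2e^(-2t)sin(3t)

Let x_1 = y, x_2 = y'. Then x_1' = x_2 and x_2' = -13x_1 - 4x_2.
A = [[0,1],[-13,-4]]; det(A-λI) = λ^2 + 4λ + 13.
Eigenvalues λ = -2 ± 3i.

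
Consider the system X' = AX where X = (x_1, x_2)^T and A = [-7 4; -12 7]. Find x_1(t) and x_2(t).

x_1(t) = 2c_1e^(-t) - c_2e^(t), x_2(t) = 3c_1e^(-t) - 2c_2e^(t)

Coefficient matrix A = [[-7, 4], [-12, 7]].
Characteristic polynomial det(A - λI) = λ^2 - 1 = 0.
Eigenvalues λ = -1, 1.
For λ=-1: (A-λI) row 1 is [-6, 4], so an eigenvector is (2, 3).
For λ=1: (A-λI) row 1 is [-8, 4], so an eigenvector is (-1, -2).
General solution: c_1e^(-t)(2,3) + c_2e^(t)(-1,-2).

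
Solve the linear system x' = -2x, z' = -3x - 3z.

Coefficient matrix A = [[-2, 0], [-3, -3]].
Characteristic polynomial det(A - λI) = λ^2 + 5λ + 6 = 0.
Eigenvalues λ = -2, -3.
For λ=-2: (A-λI) row 2 is [-3, -1], so an eigenvector is (1, -3).
For λ=-3: (A-λI) row 1 is [1, 0], so an eigenvector is (0, -1).
General solution: K_1e^(-2t)(1,-3) + K_2e^(-3t)(0,-1).

x(t) = K_1e^(-2t), z(t) = -3K_1e^(-2t) - K_2e^(-3t)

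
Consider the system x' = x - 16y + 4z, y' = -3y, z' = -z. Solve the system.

Coefficient matrix A = [[1, -16, 4], [0, -3, 0], [0, 0, -1]].
det(A - λI) = 0 gives eigenvalues λ = 1, -3, -1.
For λ=1: eigenvector (1,0,0).
For λ=-3: eigenvector (4,1,0).
For λ=-1: eigenvector (-2,0,1).
General solution: K_1e^(t)(1,0,0) + K_2e^(-3t)(4,1,0) + K_3e^(-t)(-2,0,1).

x(t) = K_1e^(t) + 4K_2e^(-3t) - 2K_3e^(-t), y(t) = K_2e^(-3t), z(t) = K_3e^(-t)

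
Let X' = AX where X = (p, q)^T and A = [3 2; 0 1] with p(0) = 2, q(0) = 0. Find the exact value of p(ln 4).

A = [[3,2],[0,1]]; eigenvalues λ = 1, 3.
Eigenvectors: (1,-1) for λ=1, (1,0) for λ=3.
From the initial condition, c_1 = 0, c_2 = 2.
p(ln 4) = (0)(4^1)(1) + (2)(4^3)(1) = 128.

128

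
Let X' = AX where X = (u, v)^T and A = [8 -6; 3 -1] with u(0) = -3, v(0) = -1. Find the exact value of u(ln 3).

-963

A = [[8,-6],[3,-1]]; eigenvalues λ = 5, 2.
Eigenvectors: (-2,-1) for λ=5, (1,1) for λ=2.
From the initial condition, c_1 = 2, c_2 = 1.
u(ln 3) = (2)(3^5)(-2) + (1)(3^2)(1) = -963.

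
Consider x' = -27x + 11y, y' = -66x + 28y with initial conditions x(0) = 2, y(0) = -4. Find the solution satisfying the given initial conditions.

Coefficient matrix A = [[-27, 11], [-66, 28]].
Characteristic polynomial det(A - λI) = λ^2 - λ - 30 = 0.
Eigenvalues λ = -5, 6.
For λ=-5: (A-λI) row 1 is [-22, 11], so an eigenvector is (1, 2).
For λ=6: (A-λI) row 1 is [-33, 11], so an eigenvector is (1, 3).
General solution: K_1e^(-5t)(1,2) + K_2e^(6t)(1,3).
Applying x(0)=2, y(0)=-4 gives K_1=10, K_2=-8.

x(t) = -8e^(6t) + 10e^(-5t), y(t) = -24e^(6t) + 20e^(-5t)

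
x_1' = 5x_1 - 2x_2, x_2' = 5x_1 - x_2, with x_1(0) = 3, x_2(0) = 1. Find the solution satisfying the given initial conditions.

x_1(t) = 7e^(2t)sin(t) + 3e^(2t)cos(t), x_2(t) = 12e^(2t)sin(t) + e^(2t)cos(t)

Coefficient matrix A = [[5, -2], [5, -1]].
Characteristic polynomial det(A - λI) = λ^2 - 4λ + 5 = 0.
Eigenvalues λ = 2 ± i (complex conjugate pair).
For λ=2+i: an eigenvector is (-1,-2) - i(1,1) = (-1 - i, -2 - i).
A real fundamental pair from Re and Im of e^((2+i)t)v: X_1 = e^(2t)(cos(t)·(-1,-2) + sin(t)·(1,1)), X_2 = e^(2t)(sin(t)·(-1,-2) - cos(t)·(1,1)).
General solution: c_1X_1 + c_2X_2.
Applying x_1(0)=3, x_2(0)=1 gives c_1=2, c_2=-5.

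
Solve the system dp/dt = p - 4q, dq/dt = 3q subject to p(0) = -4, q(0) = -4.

p(t) = 8e^(3t) - 12e^(t), q(t) = -4e^(3t)

Coefficient matrix A = [[1, -4], [0, 3]].
Characteristic polynomial det(A - λI) = λ^2 - 4λ + 3 = 0.
Eigenvalues λ = 3, 1.
For λ=3: (A-λI) row 1 is [-2, -4], so an eigenvector is (2, -1).
For λ=1: (A-λI) row 1 is [0, -4], so an eigenvector is (-1, 0).
General solution: C_1e^(3t)(2,-1) + C_2e^(t)(-1,0).
Applying p(0)=-4, q(0)=-4 gives C_1=4, C_2=12.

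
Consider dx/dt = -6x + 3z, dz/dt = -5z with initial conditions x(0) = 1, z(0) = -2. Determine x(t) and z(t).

Coefficient matrix A = [[-6, 3], [0, -5]].
Characteristic polynomial det(A - λI) = λ^2 + 11λ + 30 = 0.
Eigenvalues λ = -6, -5.
For λ=-6: (A-λI) row 1 is [0, 3], so an eigenvector is (-1, 0).
For λ=-5: (A-λI) row 1 is [-1, 3], so an eigenvector is (-3, -1).
General solution: K_1e^(-6t)(-1,0) + K_2e^(-5t)(-3,-1).
Applying x(0)=1, z(0)=-2 gives K_1=-7, K_2=2.

x(t) = -6e^(-5t) + 7e^(-6t), z(t) = -2e^(-5t)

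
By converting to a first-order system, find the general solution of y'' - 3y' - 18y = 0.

Let x_1 = y, x_2 = y'. Then x_1' = x_2 and x_2' = 18x_1 + 3x_2.
A = [[0,1],[18,3]]; det(A-λI) = λ^2 - 3λ - 18.
Eigenvalues λ = 6, -3 with eigenvectors (1,6), (1,-3).

y(t) = c_1e^(6t) + c_2e^(-3t)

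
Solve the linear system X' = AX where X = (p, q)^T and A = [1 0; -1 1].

p(t) = K_2e^(t), q(t) = -K_1e^(t) - K_2te^(t)

Coefficient matrix A = [[1, 0], [-1, 1]].
Characteristic polynomial det(A - λI) = λ^2 - 2λ + 1 = 0.
Single eigenvalue λ = 1 with algebraic multiplicity 2.
Eigenvector v = (0,-1); generalized eigenvector w with (A-λI)w=v is (1,0).
General solution: e^(t)[K_1·v + K_2·(t·v + w)].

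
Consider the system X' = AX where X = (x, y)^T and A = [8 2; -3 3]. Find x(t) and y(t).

x(t) = -K_1e^(6t) - 2K_2e^(5t), y(t) = K_1e^(6t) + 3K_2e^(5t)

Coefficient matrix A = [[8, 2], [-3, 3]].
Characteristic polynomial det(A - λI) = λ^2 - 11λ + 30 = 0.
Eigenvalues λ = 6, 5.
For λ=6: (A-λI) row 1 is [2, 2], so an eigenvector is (-1, 1).
For λ=5: (A-λI) row 1 is [3, 2], so an eigenvector is (-2, 3).
General solution: K_1e^(6t)(-1,1) + K_2e^(5t)(-2,3).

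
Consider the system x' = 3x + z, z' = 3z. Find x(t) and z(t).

x(t) = -C_1e^(3t) - C_2te^(3t) + 2C_2e^(3t), z(t) = -C_2e^(3t)

Coefficient matrix A = [[3, 1], [0, 3]].
Characteristic polynomial det(A - λI) = λ^2 - 6λ + 9 = 0.
Single eigenvalue λ = 3 with algebraic multiplicity 2.
Eigenvector v = (-1,0); generalized eigenvector w with (A-λI)w=v is (2,-1).
General solution: e^(3t)[C_1·v + C_2·(t·v + w)].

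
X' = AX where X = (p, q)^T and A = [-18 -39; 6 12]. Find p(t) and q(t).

p(t) = -3K_1e^(-3t)sin(3t) - 2K_1e^(-3t)cos(3t) - 2K_2e^(-3t)sin(3t) + 3K_2e^(-3t)cos(3t), q(t) = K_1e^(-3t)sin(3t) + K_1e^(-3t)cos(3t) + K_2e^(-3t)sin(3t) - K_2e^(-3t)cos(3t)

Coefficient matrix A = [[-18, -39], [6, 12]].
Characteristic polynomial det(A - λI) = λ^2 + 6λ + 18 = 0.
Eigenvalues λ = -3 ± 3i (complex conjugate pair).
For λ=-3+3i: an eigenvector is (-2,1) - i(-3,1) = (-2 + 3i, 1 - i).
A real fundamental pair from Re and Im of e^((-3+3i)t)v: X_1 = e^(-3t)(cos(3t)·(-2,1) + sin(3t)·(-3,1)), X_2 = e^(-3t)(sin(3t)·(-2,1) - cos(3t)·(-3,1)).
General solution: K_1X_1 + K_2X_2.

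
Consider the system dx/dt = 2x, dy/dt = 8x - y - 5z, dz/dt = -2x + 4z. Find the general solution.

x(t) = K_1e^(2t), y(t) = K_1e^(2t) - K_2e^(4t) + K_3e^(-t), z(t) = K_1e^(2t) + K_2e^(4t)

Coefficient matrix A = [[2, 0, 0], [8, -1, -5], [-2, 0, 4]].
det(A - λI) = 0 gives eigenvalues λ = 2, 4, -1.
For λ=2: eigenvector (1,1,1).
For λ=4: eigenvector (0,-1,1).
For λ=-1: eigenvector (0,1,0).
General solution: K_1e^(2t)(1,1,1) + K_2e^(4t)(0,-1,1) + K_3e^(-t)(0,1,0).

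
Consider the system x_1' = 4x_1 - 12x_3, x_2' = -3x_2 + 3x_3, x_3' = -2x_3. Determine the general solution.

x_1(t) = c_1e^(4t) + 2c_3e^(-2t), x_2(t) = c_2e^(-3t) + 3c_3e^(-2t), x_3(t) = c_3e^(-2t)

Coefficient matrix A = [[4, 0, -12], [0, -3, 3], [0, 0, -2]].
det(A - λI) = 0 gives eigenvalues λ = 4, -3, -2.
For λ=4: eigenvector (1,0,0).
For λ=-3: eigenvector (0,1,0).
For λ=-2: eigenvector (2,3,1).
General solution: c_1e^(4t)(1,0,0) + c_2e^(-3t)(0,1,0) + c_3e^(-2t)(2,3,1).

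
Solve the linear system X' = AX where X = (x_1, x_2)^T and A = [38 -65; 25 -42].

Coefficient matrix A = [[38, -65], [25, -42]].
Characteristic polynomial det(A - λI) = λ^2 + 4λ + 29 = 0.
Eigenvalues λ = -2 ± 5i (complex conjugate pair).
For λ=-2+5i: an eigenvector is (3,2) - i(-2,-1) = (3 + 2i, 2 + i).
A real fundamental pair from Re and Im of e^((-2+5i)t)v: X_1 = e^(-2t)(cos(5t)·(3,2) + sin(5t)·(-2,-1)), X_2 = e^(-2t)(sin(5t)·(3,2) - cos(5t)·(-2,-1)).
General solution: c_1X_1 + c_2X_2.

x_1(t) = -2c_1e^(-2t)sin(5t) + 3c_1e^(-2t)cos(5t) + 3c_2e^(-2t)sin(5t) + 2c_2e^(-2t)cos(5t), x_2(t) = -c_1e^(-2t)sin(5t) + 2c_1e^(-2t)cos(5t) + 2c_2e^(-2t)sin(5t) + c_2e^(-2t)cos(5t)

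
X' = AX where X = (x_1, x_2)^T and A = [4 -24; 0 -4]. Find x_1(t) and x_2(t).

x_1(t) = 3c_1e^(-4t) + c_2e^(4t), x_2(t) = c_1e^(-4t)

Coefficient matrix A = [[4, -24], [0, -4]].
Characteristic polynomial det(A - λI) = λ^2 - 16 = 0.
Eigenvalues λ = -4, 4.
For λ=-4: (A-λI) row 1 is [8, -24], so an eigenvector is (3, 1).
For λ=4: (A-λI) row 1 is [0, -24], so an eigenvector is (1, 0).
General solution: c_1e^(-4t)(3,1) + c_2e^(4t)(1,0).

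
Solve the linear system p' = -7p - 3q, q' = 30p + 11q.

p(t) = -K_1e^(2t)cos(3t) - K_2e^(2t)sin(3t), q(t) = -K_1e^(2t)sin(3t) + 3K_1e^(2t)cos(3t) + 3K_2e^(2t)sin(3t) + K_2e^(2t)cos(3t)

Coefficient matrix A = [[-7, -3], [30, 11]].
Characteristic polynomial det(A - λI) = λ^2 - 4λ + 13 = 0.
Eigenvalues λ = 2 ± 3i (complex conjugate pair).
For λ=2+3i: an eigenvector is (-1,3) - i(0,-1) = (-1, 3 + i).
A real fundamental pair from Re and Im of e^((2+3i)t)v: X_1 = e^(2t)(cos(3t)·(-1,3) + sin(3t)·(0,-1)), X_2 = e^(2t)(sin(3t)·(-1,3) - cos(3t)·(0,-1)).
General solution: K_1X_1 + K_2X_2.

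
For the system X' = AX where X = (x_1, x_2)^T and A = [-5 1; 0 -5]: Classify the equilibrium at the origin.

A = [[-5,1],[0,-5]]; det(A-λI) = λ^2 + 10λ + 25.
repeated λ = -5 with a single eigenvector.

stable improper node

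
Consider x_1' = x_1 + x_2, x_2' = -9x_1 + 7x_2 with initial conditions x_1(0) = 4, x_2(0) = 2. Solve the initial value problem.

x_1(t) = -10te^(4t) + 4e^(4t), x_2(t) = -30te^(4t) + 2e^(4t)

Coefficient matrix A = [[1, 1], [-9, 7]].
Characteristic polynomial det(A - λI) = λ^2 - 8λ + 16 = 0.
Single eigenvalue λ = 4 with algebraic multiplicity 2.
Eigenvector v = (1,3); generalized eigenvector w with (A-λI)w=v is (-1,-2).
General solution: e^(4t)[c_1·v + c_2·(t·v + w)].
Applying x_1(0)=4, x_2(0)=2 gives c_1=-6, c_2=-10.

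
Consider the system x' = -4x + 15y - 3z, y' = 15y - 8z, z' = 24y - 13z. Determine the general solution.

x(t) = K_1e^(-4t) - 3K_2e^(3t) + 3K_3e^(-t), y(t) = -2K_2e^(3t) + K_3e^(-t), z(t) = -3K_2e^(3t) + 2K_3e^(-t)

Coefficient matrix A = [[-4, 15, -3], [0, 15, -8], [0, 24, -13]].
det(A - λI) = 0 gives eigenvalues λ = -4, 3, -1.
For λ=-4: eigenvector (1,0,0).
For λ=3: eigenvector (-3,-2,-3).
For λ=-1: eigenvector (3,1,2).
General solution: K_1e^(-4t)(1,0,0) + K_2e^(3t)(-3,-2,-3) + K_3e^(-t)(3,1,2).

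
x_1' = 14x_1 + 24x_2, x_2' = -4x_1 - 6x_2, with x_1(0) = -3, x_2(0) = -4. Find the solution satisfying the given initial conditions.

Coefficient matrix A = [[14, 24], [-4, -6]].
Characteristic polynomial det(A - λI) = λ^2 - 8λ + 12 = 0.
Eigenvalues λ = 2, 6.
For λ=2: (A-λI) row 1 is [12, 24], so an eigenvector is (2, -1).
For λ=6: (A-λI) row 1 is [8, 24], so an eigenvector is (3, -1).
General solution: K_1e^(2t)(2,-1) + K_2e^(6t)(3,-1).
Applying x_1(0)=-3, x_2(0)=-4 gives K_1=15, K_2=-11.

x_1(t) = -33e^(6t) + 30e^(2t), x_2(t) = 11e^(6t) - 15e^(2t)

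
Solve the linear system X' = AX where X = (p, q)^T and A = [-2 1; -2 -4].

p(t) = C_1e^(-3t)sin(t) - C_2e^(-3t)cos(t), q(t) = -C_1e^(-3t)sin(t) + C_1e^(-3t)cos(t) + C_2e^(-3t)sin(t) + C_2e^(-3t)cos(t)

Coefficient matrix A = [[-2, 1], [-2, -4]].
Characteristic polynomial det(A - λI) = λ^2 + 6λ + 10 = 0.
Eigenvalues λ = -3 ± i (complex conjugate pair).
For λ=-3+i: an eigenvector is (0,1) - i(1,-1) = (0 - i, 1 + i).
A real fundamental pair from Re and Im of e^((-3+i)t)v: X_1 = e^(-3t)(cos(t)·(0,1) + sin(t)·(1,-1)), X_2 = e^(-3t)(sin(t)·(0,1) - cos(t)·(1,-1)).
General solution: C_1X_1 + C_2X_2.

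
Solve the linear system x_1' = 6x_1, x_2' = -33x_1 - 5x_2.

Coefficient matrix A = [[6, 0], [-33, -5]].
Characteristic polynomial det(A - λI) = λ^2 - λ - 30 = 0.
Eigenvalues λ = -5, 6.
For λ=-5: (A-λI) row 1 is [11, 0], so an eigenvector is (0, 1).
For λ=6: (A-λI) row 2 is [-33, -11], so an eigenvector is (-1, 3).
General solution: C_1e^(-5t)(0,1) + C_2e^(6t)(-1,3).

x_1(t) = -C_2e^(6t), x_2(t) = C_1e^(-5t) + 3C_2e^(6t)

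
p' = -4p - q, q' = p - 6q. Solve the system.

Coefficient matrix A = [[-4, -1], [1, -6]].
Characteristic polynomial det(A - λI) = λ^2 + 10λ + 25 = 0.
Single eigenvalue λ = -5 with algebraic multiplicity 2.
Eigenvector v = (1,1); generalized eigenvector w with (A-λI)w=v is (3,2).
General solution: e^(-5t)[c_1·v + c_2·(t·v + w)].

p(t) = c_1e^(-5t) + c_2te^(-5t) + 3c_2e^(-5t), q(t) = c_1e^(-5t) + c_2te^(-5t) + 2c_2e^(-5t)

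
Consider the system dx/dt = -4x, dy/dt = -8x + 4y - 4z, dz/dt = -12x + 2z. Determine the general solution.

Coefficient matrix A = [[-4, 0, 0], [-8, 4, -4], [-12, 0, 2]].
det(A - λI) = 0 gives eigenvalues λ = 4, -4, 2.
For λ=4: eigenvector (0,1,0).
For λ=-4: eigenvector (1,2,2).
For λ=2: eigenvector (0,2,1).
General solution: K_1e^(4t)(0,1,0) + K_2e^(-4t)(1,2,2) + K_3e^(2t)(0,2,1).

x(t) = K_2e^(-4t), y(t) = K_1e^(4t) + 2K_2e^(-4t) + 2K_3e^(2t), z(t) = 2K_2e^(-4t) + K_3e^(2t)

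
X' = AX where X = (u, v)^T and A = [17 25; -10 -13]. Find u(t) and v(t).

Coefficient matrix A = [[17, 25], [-10, -13]].
Characteristic polynomial det(A - λI) = λ^2 - 4λ + 29 = 0.
Eigenvalues λ = 2 ± 5i (complex conjugate pair).
For λ=2+5i: an eigenvector is (2,-1) - i(1,-1) = (2 - i, -1 + i).
A real fundamental pair from Re and Im of e^((2+5i)t)v: X_1 = e^(2t)(cos(5t)·(2,-1) + sin(5t)·(1,-1)), X_2 = e^(2t)(sin(5t)·(2,-1) - cos(5t)·(1,-1)).
General solution: c_1X_1 + c_2X_2.

u(t) = c_1e^(2t)sin(5t) + 2c_1e^(2t)cos(5t) + 2c_2e^(2t)sin(5t) - c_2e^(2t)cos(5t), v(t) = -c_1e^(2t)sin(5t) - c_1e^(2t)cos(5t) - c_2e^(2t)sin(5t) + c_2e^(2t)cos(5t)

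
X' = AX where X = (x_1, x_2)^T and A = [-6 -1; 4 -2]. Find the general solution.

Coefficient matrix A = [[-6, -1], [4, -2]].
Characteristic polynomial det(A - λI) = λ^2 + 8λ + 16 = 0.
Single eigenvalue λ = -4 with algebraic multiplicity 2.
Eigenvector v = (-1,2); generalized eigenvector w with (A-λI)w=v is (-1,3).
General solution: e^(-4t)[C_1·v + C_2·(t·v + w)].

x_1(t) = -C_1e^(-4t) - C_2te^(-4t) - C_2e^(-4t), x_2(t) = 2C_1e^(-4t) + 2C_2te^(-4t) + 3C_2e^(-4t)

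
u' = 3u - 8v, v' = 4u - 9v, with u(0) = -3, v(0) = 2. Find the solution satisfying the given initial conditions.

u(t) = -10e^(-t) + 7e^(-5t), v(t) = -5e^(-t) + 7e^(-5t)

Coefficient matrix A = [[3, -8], [4, -9]].
Characteristic polynomial det(A - λI) = λ^2 + 6λ + 5 = 0.
Eigenvalues λ = -1, -5.
For λ=-1: (A-λI) row 1 is [4, -8], so an eigenvector is (2, 1).
For λ=-5: (A-λI) row 1 is [8, -8], so an eigenvector is (-1, -1).
General solution: K_1e^(-t)(2,1) + K_2e^(-5t)(-1,-1).
Applying u(0)=-3, v(0)=2 gives K_1=-5, K_2=-7.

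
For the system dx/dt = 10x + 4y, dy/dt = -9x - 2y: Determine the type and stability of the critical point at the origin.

A = [[10,4],[-9,-2]]; det(A-λI) = λ^2 - 8λ + 16.
repeated λ = 4 with a single eigenvector.

unstable improper node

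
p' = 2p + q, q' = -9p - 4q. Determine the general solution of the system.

p(t) = -C_1e^(-t) - C_2te^(-t) - C_2e^(-t), q(t) = 3C_1e^(-t) + 3C_2te^(-t) + 2C_2e^(-t)

Coefficient matrix A = [[2, 1], [-9, -4]].
Characteristic polynomial det(A - λI) = λ^2 + 2λ + 1 = 0.
Single eigenvalue λ = -1 with algebraic multiplicity 2.
Eigenvector v = (-1,3); generalized eigenvector w with (A-λI)w=v is (-1,2).
General solution: e^(-t)[C_1·v + C_2·(t·v + w)].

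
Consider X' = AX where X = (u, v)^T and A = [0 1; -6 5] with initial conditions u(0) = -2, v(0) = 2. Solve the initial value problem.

Coefficient matrix A = [[0, 1], [-6, 5]].
Characteristic polynomial det(A - λI) = λ^2 - 5λ + 6 = 0.
Eigenvalues λ = 3, 2.
For λ=3: (A-λI) row 1 is [-3, 1], so an eigenvector is (-1, -3).
For λ=2: (A-λI) row 1 is [-2, 1], so an eigenvector is (1, 2).
General solution: C_1e^(3t)(-1,-3) + C_2e^(2t)(1,2).
Applying u(0)=-2, v(0)=2 gives C_1=-6, C_2=-8.

u(t) = 6e^(3t) - 8e^(2t), v(t) = 18e^(3t) - 16e^(2t)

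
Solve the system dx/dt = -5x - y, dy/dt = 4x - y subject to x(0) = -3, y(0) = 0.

Coefficient matrix A = [[-5, -1], [4, -1]].
Characteristic polynomial det(A - λI) = λ^2 + 6λ + 9 = 0.
Single eigenvalue λ = -3 with algebraic multiplicity 2.
Eigenvector v = (-1,2); generalized eigenvector w with (A-λI)w=v is (1,-1).
General solution: e^(-3t)[c_1·v + c_2·(t·v + w)].
Applying x(0)=-3, y(0)=0 gives c_1=-3, c_2=-6.

x(t) = 6te^(-3t) - 3e^(-3t), y(t) = -12te^(-3t)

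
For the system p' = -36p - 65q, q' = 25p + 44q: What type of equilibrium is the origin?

unstable spiral

A = [[-36,-65],[25,44]]; det(A-λI) = λ^2 - 8λ + 41.
λ = 4 ± 5i: positive real part.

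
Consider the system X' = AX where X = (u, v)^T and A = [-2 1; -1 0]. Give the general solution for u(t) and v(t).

u(t) = K_1e^(-t) + K_2te^(-t) - K_2e^(-t), v(t) = K_1e^(-t) + K_2te^(-t)

Coefficient matrix A = [[-2, 1], [-1, 0]].
Characteristic polynomial det(A - λI) = λ^2 + 2λ + 1 = 0.
Single eigenvalue λ = -1 with algebraic multiplicity 2.
Eigenvector v = (1,1); generalized eigenvector w with (A-λI)w=v is (-1,0).
General solution: e^(-t)[K_1·v + K_2·(t·v + w)].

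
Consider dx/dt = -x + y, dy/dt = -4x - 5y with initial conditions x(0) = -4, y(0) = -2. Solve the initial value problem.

x(t) = -10te^(-3t) - 4e^(-3t), y(t) = 20te^(-3t) - 2e^(-3t)

Coefficient matrix A = [[-1, 1], [-4, -5]].
Characteristic polynomial det(A - λI) = λ^2 + 6λ + 9 = 0.
Single eigenvalue λ = -3 with algebraic multiplicity 2.
Eigenvector v = (1,-2); generalized eigenvector w with (A-λI)w=v is (-1,3).
General solution: e^(-3t)[C_1·v + C_2·(t·v + w)].
Applying x(0)=-4, y(0)=-2 gives C_1=-14, C_2=-10.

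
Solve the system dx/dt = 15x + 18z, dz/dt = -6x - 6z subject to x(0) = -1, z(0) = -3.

x(t) = -22e^(6t) + 21e^(3t), z(t) = 11e^(6t) - 14e^(3t)

Coefficient matrix A = [[15, 18], [-6, -6]].
Characteristic polynomial det(A - λI) = λ^2 - 9λ + 18 = 0.
Eigenvalues λ = 6, 3.
For λ=6: (A-λI) row 1 is [9, 18], so an eigenvector is (2, -1).
For λ=3: (A-λI) row 1 is [12, 18], so an eigenvector is (3, -2).
General solution: c_1e^(6t)(2,-1) + c_2e^(3t)(3,-2).
Applying x(0)=-1, z(0)=-3 gives c_1=-11, c_2=7.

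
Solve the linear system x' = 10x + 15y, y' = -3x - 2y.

Coefficient matrix A = [[10, 15], [-3, -2]].
Characteristic polynomial det(A - λI) = λ^2 - 8λ + 25 = 0.
Eigenvalues λ = 4 ± 3i (complex conjugate pair).
For λ=4+3i: an eigenvector is (2,-1) - i(-1,0) = (2 + i, -1).
A real fundamental pair from Re and Im of e^((4+3i)t)v: X_1 = e^(4t)(cos(3t)·(2,-1) + sin(3t)·(-1,0)), X_2 = e^(4t)(sin(3t)·(2,-1) - cos(3t)·(-1,0)).
General solution: C_1X_1 + C_2X_2.

x(t) = -C_1e^(4t)sin(3t) + 2C_1e^(4t)cos(3t) + 2C_2e^(4t)sin(3t) + C_2e^(4t)cos(3t), y(t) = -C_1e^(4t)cos(3t) - C_2e^(4t)sin(3t)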